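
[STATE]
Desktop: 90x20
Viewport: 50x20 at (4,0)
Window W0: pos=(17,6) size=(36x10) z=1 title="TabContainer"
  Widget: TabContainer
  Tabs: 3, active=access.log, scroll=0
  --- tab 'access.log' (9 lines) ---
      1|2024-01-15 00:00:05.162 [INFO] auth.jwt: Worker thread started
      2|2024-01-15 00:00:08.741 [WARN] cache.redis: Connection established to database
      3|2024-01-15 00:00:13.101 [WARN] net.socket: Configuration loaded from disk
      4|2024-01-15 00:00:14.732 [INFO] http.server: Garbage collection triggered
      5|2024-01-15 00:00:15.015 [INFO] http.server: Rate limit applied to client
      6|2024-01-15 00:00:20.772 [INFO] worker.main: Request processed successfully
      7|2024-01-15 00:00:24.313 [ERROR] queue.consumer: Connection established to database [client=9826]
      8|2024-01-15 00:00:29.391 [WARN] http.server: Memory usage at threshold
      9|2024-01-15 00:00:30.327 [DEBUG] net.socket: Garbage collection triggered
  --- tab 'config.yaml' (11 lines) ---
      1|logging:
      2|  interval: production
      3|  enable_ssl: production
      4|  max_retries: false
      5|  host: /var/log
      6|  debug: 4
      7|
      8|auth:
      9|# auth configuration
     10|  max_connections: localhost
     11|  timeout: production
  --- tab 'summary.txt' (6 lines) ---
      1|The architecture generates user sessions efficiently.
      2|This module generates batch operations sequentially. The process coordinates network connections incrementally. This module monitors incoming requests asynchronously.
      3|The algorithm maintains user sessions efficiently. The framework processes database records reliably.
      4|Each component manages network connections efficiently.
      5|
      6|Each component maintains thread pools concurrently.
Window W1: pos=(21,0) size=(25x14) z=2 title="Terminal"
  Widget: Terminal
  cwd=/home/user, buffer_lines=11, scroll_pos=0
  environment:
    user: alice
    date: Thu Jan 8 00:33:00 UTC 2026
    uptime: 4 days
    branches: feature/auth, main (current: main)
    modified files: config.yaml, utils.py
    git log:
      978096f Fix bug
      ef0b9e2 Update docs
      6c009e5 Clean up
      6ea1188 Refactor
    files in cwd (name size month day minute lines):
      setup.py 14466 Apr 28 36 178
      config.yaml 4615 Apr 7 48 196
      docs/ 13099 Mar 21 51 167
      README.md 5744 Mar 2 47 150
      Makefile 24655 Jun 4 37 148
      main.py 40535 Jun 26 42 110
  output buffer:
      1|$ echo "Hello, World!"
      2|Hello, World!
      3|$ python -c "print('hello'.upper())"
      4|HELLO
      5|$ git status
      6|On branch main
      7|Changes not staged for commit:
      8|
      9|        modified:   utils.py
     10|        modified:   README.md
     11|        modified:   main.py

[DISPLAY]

                 ┏━━━━━━━━━━━━━━━━━━━━━━━┓        
                 ┃ Terminal              ┃        
                 ┠───────────────────────┨        
                 ┃$ echo "Hello, World!" ┃        
                 ┃Hello, World!          ┃        
                 ┃$ python -c "print('hel┃        
             ┏━━━┃HELLO                  ┃━━━━━━┓ 
             ┃ Ta┃$ git status           ┃      ┃ 
             ┠───┃On branch main         ┃──────┨ 
             ┃[ac┃Changes not staged for ┃summar┃ 
             ┃───┃                       ┃──────┃ 
             ┃202┃        modified:   uti┃O] aut┃ 
             ┃202┃        modified:   REA┃N] cac┃ 
             ┃202┗━━━━━━━━━━━━━━━━━━━━━━━┛N] net┃ 
             ┃2024-01-15 00:00:14.732 [INFO] htt┃ 
             ┗━━━━━━━━━━━━━━━━━━━━━━━━━━━━━━━━━━┛ 
                                                  
                                                  
                                                  
                                                  


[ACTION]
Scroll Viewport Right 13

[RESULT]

    ┏━━━━━━━━━━━━━━━━━━━━━━━┓                     
    ┃ Terminal              ┃                     
    ┠───────────────────────┨                     
    ┃$ echo "Hello, World!" ┃                     
    ┃Hello, World!          ┃                     
    ┃$ python -c "print('hel┃                     
┏━━━┃HELLO                  ┃━━━━━━┓              
┃ Ta┃$ git status           ┃      ┃              
┠───┃On branch main         ┃──────┨              
┃[ac┃Changes not staged for ┃summar┃              
┃───┃                       ┃──────┃              
┃202┃        modified:   uti┃O] aut┃              
┃202┃        modified:   REA┃N] cac┃              
┃202┗━━━━━━━━━━━━━━━━━━━━━━━┛N] net┃              
┃2024-01-15 00:00:14.732 [INFO] htt┃              
┗━━━━━━━━━━━━━━━━━━━━━━━━━━━━━━━━━━┛              
                                                  
                                                  
                                                  
                                                  


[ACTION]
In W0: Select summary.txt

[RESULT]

    ┏━━━━━━━━━━━━━━━━━━━━━━━┓                     
    ┃ Terminal              ┃                     
    ┠───────────────────────┨                     
    ┃$ echo "Hello, World!" ┃                     
    ┃Hello, World!          ┃                     
    ┃$ python -c "print('hel┃                     
┏━━━┃HELLO                  ┃━━━━━━┓              
┃ Ta┃$ git status           ┃      ┃              
┠───┃On branch main         ┃──────┨              
┃ ac┃Changes not staged for ┃summar┃              
┃───┃                       ┃──────┃              
┃The┃        modified:   uti┃ser se┃              
┃Thi┃        modified:   REA┃operat┃              
┃The┗━━━━━━━━━━━━━━━━━━━━━━━┛ sessi┃              
┃Each component manages network con┃              
┗━━━━━━━━━━━━━━━━━━━━━━━━━━━━━━━━━━┛              
                                                  
                                                  
                                                  
                                                  


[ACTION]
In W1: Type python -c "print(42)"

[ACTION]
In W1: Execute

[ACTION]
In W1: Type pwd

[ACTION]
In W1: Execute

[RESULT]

    ┏━━━━━━━━━━━━━━━━━━━━━━━┓                     
    ┃ Terminal              ┃                     
    ┠───────────────────────┨                     
    ┃Changes not staged for ┃                     
    ┃                       ┃                     
    ┃        modified:   uti┃                     
┏━━━┃        modified:   REA┃━━━━━━┓              
┃ Ta┃        modified:   mai┃      ┃              
┠───┃$ python -c "print(42)"┃──────┨              
┃ ac┃42                     ┃summar┃              
┃───┃$ pwd                  ┃──────┃              
┃The┃/home/user             ┃ser se┃              
┃Thi┃$ █                    ┃operat┃              
┃The┗━━━━━━━━━━━━━━━━━━━━━━━┛ sessi┃              
┃Each component manages network con┃              
┗━━━━━━━━━━━━━━━━━━━━━━━━━━━━━━━━━━┛              
                                                  
                                                  
                                                  
                                                  


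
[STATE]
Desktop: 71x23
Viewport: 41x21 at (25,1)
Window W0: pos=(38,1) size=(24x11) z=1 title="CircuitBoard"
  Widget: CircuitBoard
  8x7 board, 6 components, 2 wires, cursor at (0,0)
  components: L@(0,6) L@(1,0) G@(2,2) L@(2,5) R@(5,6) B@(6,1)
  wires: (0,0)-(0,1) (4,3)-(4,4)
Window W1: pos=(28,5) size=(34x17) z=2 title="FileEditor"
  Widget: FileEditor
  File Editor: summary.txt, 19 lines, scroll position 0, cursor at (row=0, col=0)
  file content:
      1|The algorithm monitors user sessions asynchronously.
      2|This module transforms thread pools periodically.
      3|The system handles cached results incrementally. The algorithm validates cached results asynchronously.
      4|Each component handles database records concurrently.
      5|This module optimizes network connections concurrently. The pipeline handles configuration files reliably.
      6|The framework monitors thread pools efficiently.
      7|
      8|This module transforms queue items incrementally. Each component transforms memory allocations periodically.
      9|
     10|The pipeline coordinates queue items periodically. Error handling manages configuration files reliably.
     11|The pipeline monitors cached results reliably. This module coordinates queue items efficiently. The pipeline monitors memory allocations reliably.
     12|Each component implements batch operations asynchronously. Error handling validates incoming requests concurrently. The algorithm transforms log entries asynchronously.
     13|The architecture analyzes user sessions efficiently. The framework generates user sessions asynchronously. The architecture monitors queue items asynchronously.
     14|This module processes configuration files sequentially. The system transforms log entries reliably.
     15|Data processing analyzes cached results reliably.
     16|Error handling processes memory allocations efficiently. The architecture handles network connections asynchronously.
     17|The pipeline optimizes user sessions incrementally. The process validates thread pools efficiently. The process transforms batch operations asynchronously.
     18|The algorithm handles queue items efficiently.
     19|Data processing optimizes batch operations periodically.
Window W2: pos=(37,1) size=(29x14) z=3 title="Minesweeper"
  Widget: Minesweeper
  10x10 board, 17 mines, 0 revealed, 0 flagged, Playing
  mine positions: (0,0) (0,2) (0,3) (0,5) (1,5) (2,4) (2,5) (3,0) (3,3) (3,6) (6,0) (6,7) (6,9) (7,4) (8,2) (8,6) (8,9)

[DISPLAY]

            ┏━━━━━━━━━━━━━━━━━━━━━━━━━━━┓
            ┃ Minesweeper               ┃
            ┠───────────────────────────┨
            ┃■■■■■■■■■■                 ┃
   ┏━━━━━━━━┃■■■■■■■■■■                 ┃
   ┃ FileEdi┃■■■■■■■■■■                 ┃
   ┠────────┃■■■■■■■■■■                 ┃
   ┃█he algo┃■■■■■■■■■■                 ┃
   ┃This mod┃■■■■■■■■■■                 ┃
   ┃The syst┃■■■■■■■■■■                 ┃
   ┃Each com┃■■■■■■■■■■                 ┃
   ┃This mod┃■■■■■■■■■■                 ┃
   ┃The fram┃■■■■■■■■■■                 ┃
   ┃        ┗━━━━━━━━━━━━━━━━━━━━━━━━━━━┛
   ┃This module transforms queue it░┃    
   ┃                               ░┃    
   ┃The pipeline coordinates queue ░┃    
   ┃The pipeline monitors cached re░┃    
   ┃Each component implements batch░┃    
   ┃The architecture analyzes user ▼┃    
   ┗━━━━━━━━━━━━━━━━━━━━━━━━━━━━━━━━┛    


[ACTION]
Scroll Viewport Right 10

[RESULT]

       ┏━━━━━━━━━━━━━━━━━━━━━━━━━━━┓     
       ┃ Minesweeper               ┃     
       ┠───────────────────────────┨     
       ┃■■■■■■■■■■                 ┃     
━━━━━━━┃■■■■■■■■■■                 ┃     
FileEdi┃■■■■■■■■■■                 ┃     
───────┃■■■■■■■■■■                 ┃     
he algo┃■■■■■■■■■■                 ┃     
his mod┃■■■■■■■■■■                 ┃     
he syst┃■■■■■■■■■■                 ┃     
ach com┃■■■■■■■■■■                 ┃     
his mod┃■■■■■■■■■■                 ┃     
he fram┃■■■■■■■■■■                 ┃     
       ┗━━━━━━━━━━━━━━━━━━━━━━━━━━━┛     
his module transforms queue it░┃         
                              ░┃         
he pipeline coordinates queue ░┃         
he pipeline monitors cached re░┃         
ach component implements batch░┃         
he architecture analyzes user ▼┃         
━━━━━━━━━━━━━━━━━━━━━━━━━━━━━━━┛         


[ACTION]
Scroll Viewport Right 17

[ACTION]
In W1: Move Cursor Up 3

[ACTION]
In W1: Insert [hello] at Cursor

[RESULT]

       ┏━━━━━━━━━━━━━━━━━━━━━━━━━━━┓     
       ┃ Minesweeper               ┃     
       ┠───────────────────────────┨     
       ┃■■■■■■■■■■                 ┃     
━━━━━━━┃■■■■■■■■■■                 ┃     
FileEdi┃■■■■■■■■■■                 ┃     
───────┃■■■■■■■■■■                 ┃     
ello█he┃■■■■■■■■■■                 ┃     
his mod┃■■■■■■■■■■                 ┃     
he syst┃■■■■■■■■■■                 ┃     
ach com┃■■■■■■■■■■                 ┃     
his mod┃■■■■■■■■■■                 ┃     
he fram┃■■■■■■■■■■                 ┃     
       ┗━━━━━━━━━━━━━━━━━━━━━━━━━━━┛     
his module transforms queue it░┃         
                              ░┃         
he pipeline coordinates queue ░┃         
he pipeline monitors cached re░┃         
ach component implements batch░┃         
he architecture analyzes user ▼┃         
━━━━━━━━━━━━━━━━━━━━━━━━━━━━━━━┛         


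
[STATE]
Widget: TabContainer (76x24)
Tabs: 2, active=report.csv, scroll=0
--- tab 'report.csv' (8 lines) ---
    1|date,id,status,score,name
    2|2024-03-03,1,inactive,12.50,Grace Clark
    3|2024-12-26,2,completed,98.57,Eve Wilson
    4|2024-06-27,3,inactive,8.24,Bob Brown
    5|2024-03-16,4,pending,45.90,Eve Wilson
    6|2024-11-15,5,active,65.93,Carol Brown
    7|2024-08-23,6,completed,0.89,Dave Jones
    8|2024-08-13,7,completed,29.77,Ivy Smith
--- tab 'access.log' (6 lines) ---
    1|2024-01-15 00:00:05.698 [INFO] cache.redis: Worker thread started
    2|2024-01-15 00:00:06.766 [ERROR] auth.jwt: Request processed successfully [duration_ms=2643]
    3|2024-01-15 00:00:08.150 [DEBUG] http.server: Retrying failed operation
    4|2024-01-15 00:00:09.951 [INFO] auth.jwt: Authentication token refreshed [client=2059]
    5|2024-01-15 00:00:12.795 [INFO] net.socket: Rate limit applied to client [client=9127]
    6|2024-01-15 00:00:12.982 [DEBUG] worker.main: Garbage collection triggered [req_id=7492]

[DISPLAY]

[report.csv]│ access.log                                                    
────────────────────────────────────────────────────────────────────────────
date,id,status,score,name                                                   
2024-03-03,1,inactive,12.50,Grace Clark                                     
2024-12-26,2,completed,98.57,Eve Wilson                                     
2024-06-27,3,inactive,8.24,Bob Brown                                        
2024-03-16,4,pending,45.90,Eve Wilson                                       
2024-11-15,5,active,65.93,Carol Brown                                       
2024-08-23,6,completed,0.89,Dave Jones                                      
2024-08-13,7,completed,29.77,Ivy Smith                                      
                                                                            
                                                                            
                                                                            
                                                                            
                                                                            
                                                                            
                                                                            
                                                                            
                                                                            
                                                                            
                                                                            
                                                                            
                                                                            
                                                                            


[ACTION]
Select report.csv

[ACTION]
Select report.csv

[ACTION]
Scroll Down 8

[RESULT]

[report.csv]│ access.log                                                    
────────────────────────────────────────────────────────────────────────────
2024-08-13,7,completed,29.77,Ivy Smith                                      
                                                                            
                                                                            
                                                                            
                                                                            
                                                                            
                                                                            
                                                                            
                                                                            
                                                                            
                                                                            
                                                                            
                                                                            
                                                                            
                                                                            
                                                                            
                                                                            
                                                                            
                                                                            
                                                                            
                                                                            
                                                                            


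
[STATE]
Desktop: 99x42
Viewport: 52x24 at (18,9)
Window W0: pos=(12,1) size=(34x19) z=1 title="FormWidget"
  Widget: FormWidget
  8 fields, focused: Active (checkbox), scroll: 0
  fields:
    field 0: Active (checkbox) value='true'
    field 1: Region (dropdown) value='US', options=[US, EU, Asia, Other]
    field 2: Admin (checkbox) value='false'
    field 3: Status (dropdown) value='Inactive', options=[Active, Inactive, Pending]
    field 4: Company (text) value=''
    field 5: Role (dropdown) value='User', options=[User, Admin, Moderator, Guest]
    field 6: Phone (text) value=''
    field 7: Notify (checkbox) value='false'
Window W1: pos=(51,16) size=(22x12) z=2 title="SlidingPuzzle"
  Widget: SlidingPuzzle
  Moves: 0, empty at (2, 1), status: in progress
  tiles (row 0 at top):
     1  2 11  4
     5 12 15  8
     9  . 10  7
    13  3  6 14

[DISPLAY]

e:       [User           ▼]┃                        
ne:      [                ]┃                        
ify:     [ ]               ┃                        
                           ┃                        
                           ┃                        
                           ┃                        
                           ┃                        
                           ┃     ┏━━━━━━━━━━━━━━━━━━
                           ┃     ┃ SlidingPuzzle    
                           ┃     ┠──────────────────
━━━━━━━━━━━━━━━━━━━━━━━━━━━┛     ┃┌────┬────┬────┬──
                                 ┃│  1 │  2 │ 11 │  
                                 ┃├────┼────┼────┼──
                                 ┃│  5 │ 12 │ 15 │  
                                 ┃├────┼────┼────┼──
                                 ┃│  9 │    │ 10 │  
                                 ┃├────┼────┼────┼──
                                 ┃│ 13 │  3 │  6 │ 1
                                 ┗━━━━━━━━━━━━━━━━━━
                                                    
                                                    
                                                    
                                                    
                                                    


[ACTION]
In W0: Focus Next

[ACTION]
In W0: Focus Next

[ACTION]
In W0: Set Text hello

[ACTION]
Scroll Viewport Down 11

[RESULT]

                           ┃     ┠──────────────────
━━━━━━━━━━━━━━━━━━━━━━━━━━━┛     ┃┌────┬────┬────┬──
                                 ┃│  1 │  2 │ 11 │  
                                 ┃├────┼────┼────┼──
                                 ┃│  5 │ 12 │ 15 │  
                                 ┃├────┼────┼────┼──
                                 ┃│  9 │    │ 10 │  
                                 ┃├────┼────┼────┼──
                                 ┃│ 13 │  3 │  6 │ 1
                                 ┗━━━━━━━━━━━━━━━━━━
                                                    
                                                    
                                                    
                                                    
                                                    
                                                    
                                                    
                                                    
                                                    
                                                    
                                                    
                                                    
                                                    
                                                    


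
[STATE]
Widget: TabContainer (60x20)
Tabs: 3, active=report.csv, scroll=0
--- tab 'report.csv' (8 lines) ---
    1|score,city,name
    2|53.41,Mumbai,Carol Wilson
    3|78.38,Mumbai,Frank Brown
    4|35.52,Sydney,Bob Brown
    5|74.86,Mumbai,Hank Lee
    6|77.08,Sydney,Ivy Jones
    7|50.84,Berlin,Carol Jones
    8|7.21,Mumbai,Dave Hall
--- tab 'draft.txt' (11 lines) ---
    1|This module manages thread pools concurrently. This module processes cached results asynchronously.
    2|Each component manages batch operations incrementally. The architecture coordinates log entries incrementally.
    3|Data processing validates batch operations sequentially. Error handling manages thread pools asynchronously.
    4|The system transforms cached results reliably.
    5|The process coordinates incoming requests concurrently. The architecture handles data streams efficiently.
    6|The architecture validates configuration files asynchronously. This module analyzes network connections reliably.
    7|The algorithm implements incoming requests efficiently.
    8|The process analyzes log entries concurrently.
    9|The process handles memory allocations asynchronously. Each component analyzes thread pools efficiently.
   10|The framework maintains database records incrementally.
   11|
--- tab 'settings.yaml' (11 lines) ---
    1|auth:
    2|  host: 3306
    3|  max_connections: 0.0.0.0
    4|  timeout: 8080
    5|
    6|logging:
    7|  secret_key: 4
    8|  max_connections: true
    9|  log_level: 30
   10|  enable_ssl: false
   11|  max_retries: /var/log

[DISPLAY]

[report.csv]│ draft.txt │ settings.yaml                     
────────────────────────────────────────────────────────────
score,city,name                                             
53.41,Mumbai,Carol Wilson                                   
78.38,Mumbai,Frank Brown                                    
35.52,Sydney,Bob Brown                                      
74.86,Mumbai,Hank Lee                                       
77.08,Sydney,Ivy Jones                                      
50.84,Berlin,Carol Jones                                    
7.21,Mumbai,Dave Hall                                       
                                                            
                                                            
                                                            
                                                            
                                                            
                                                            
                                                            
                                                            
                                                            
                                                            


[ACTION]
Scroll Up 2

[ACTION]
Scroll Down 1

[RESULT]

[report.csv]│ draft.txt │ settings.yaml                     
────────────────────────────────────────────────────────────
53.41,Mumbai,Carol Wilson                                   
78.38,Mumbai,Frank Brown                                    
35.52,Sydney,Bob Brown                                      
74.86,Mumbai,Hank Lee                                       
77.08,Sydney,Ivy Jones                                      
50.84,Berlin,Carol Jones                                    
7.21,Mumbai,Dave Hall                                       
                                                            
                                                            
                                                            
                                                            
                                                            
                                                            
                                                            
                                                            
                                                            
                                                            
                                                            


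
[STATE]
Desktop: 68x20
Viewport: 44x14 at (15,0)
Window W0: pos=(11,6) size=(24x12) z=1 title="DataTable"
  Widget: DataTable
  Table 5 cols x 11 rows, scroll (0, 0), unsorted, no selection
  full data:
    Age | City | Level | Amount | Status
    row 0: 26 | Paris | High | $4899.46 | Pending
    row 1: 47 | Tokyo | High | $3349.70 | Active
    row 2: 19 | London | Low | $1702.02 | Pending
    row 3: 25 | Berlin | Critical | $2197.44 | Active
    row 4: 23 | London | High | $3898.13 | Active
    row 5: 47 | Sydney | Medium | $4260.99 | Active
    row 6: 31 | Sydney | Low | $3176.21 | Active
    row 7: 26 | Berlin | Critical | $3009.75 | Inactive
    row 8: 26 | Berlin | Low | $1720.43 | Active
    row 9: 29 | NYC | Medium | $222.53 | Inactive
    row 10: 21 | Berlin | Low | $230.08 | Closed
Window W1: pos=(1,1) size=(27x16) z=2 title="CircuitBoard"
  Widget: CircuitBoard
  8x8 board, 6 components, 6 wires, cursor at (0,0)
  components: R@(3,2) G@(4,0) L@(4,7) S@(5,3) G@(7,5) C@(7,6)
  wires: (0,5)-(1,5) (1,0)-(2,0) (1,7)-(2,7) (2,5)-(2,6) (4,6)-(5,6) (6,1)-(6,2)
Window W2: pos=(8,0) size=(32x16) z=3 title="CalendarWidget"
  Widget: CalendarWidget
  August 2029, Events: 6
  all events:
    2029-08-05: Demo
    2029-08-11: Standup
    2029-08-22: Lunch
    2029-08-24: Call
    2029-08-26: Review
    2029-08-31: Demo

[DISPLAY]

━━━━━━━━━━━━━━━━━━━━━━━━┓                   
darWidget               ┃                   
────────────────────────┨                   
   August 2029          ┃                   
We Th Fr Sa Su          ┃                   
 1  2  3  4  5*         ┃                   
 8  9 10 11* 12         ┃                   
15 16 17 18 19          ┃                   
22* 23 24* 25 26*       ┃                   
29 30 31*               ┃                   
                        ┃                   
                        ┃                   
                        ┃                   
                        ┃                   


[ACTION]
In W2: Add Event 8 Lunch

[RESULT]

━━━━━━━━━━━━━━━━━━━━━━━━┓                   
darWidget               ┃                   
────────────────────────┨                   
   August 2029          ┃                   
We Th Fr Sa Su          ┃                   
 1  2  3  4  5*         ┃                   
 8*  9 10 11* 12        ┃                   
15 16 17 18 19          ┃                   
22* 23 24* 25 26*       ┃                   
29 30 31*               ┃                   
                        ┃                   
                        ┃                   
                        ┃                   
                        ┃                   


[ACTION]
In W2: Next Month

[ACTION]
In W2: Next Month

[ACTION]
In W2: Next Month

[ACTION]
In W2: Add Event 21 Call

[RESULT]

━━━━━━━━━━━━━━━━━━━━━━━━┓                   
darWidget               ┃                   
────────────────────────┨                   
  November 2029         ┃                   
We Th Fr Sa Su          ┃                   
    1  2  3  4          ┃                   
 7  8  9 10 11          ┃                   
14 15 16 17 18          ┃                   
21* 22 23 24 25         ┃                   
28 29 30                ┃                   
                        ┃                   
                        ┃                   
                        ┃                   
                        ┃                   


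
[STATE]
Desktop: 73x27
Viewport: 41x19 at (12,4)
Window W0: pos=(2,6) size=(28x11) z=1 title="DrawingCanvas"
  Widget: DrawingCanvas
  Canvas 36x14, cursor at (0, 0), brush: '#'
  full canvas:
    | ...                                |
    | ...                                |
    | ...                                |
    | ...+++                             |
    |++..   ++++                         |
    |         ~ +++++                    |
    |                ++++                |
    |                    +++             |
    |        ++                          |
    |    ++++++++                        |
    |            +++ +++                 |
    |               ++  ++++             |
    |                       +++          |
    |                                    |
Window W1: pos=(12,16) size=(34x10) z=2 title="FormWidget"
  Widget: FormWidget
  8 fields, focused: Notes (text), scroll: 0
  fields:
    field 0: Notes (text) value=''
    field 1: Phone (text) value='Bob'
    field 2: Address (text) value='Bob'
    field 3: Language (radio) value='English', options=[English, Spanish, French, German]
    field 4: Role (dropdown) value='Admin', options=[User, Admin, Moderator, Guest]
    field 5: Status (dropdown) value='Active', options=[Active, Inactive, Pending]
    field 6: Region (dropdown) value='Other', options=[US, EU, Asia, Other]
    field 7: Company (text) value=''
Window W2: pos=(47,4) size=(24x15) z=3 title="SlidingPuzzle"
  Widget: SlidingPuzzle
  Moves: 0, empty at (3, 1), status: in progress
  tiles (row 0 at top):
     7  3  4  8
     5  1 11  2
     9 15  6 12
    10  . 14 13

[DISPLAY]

                                   ┏━━━━━
                                   ┃ Slid
━━━━━━━━━━━━━━━━━┓                 ┠─────
anvas            ┃                 ┃┌────
─────────────────┨                 ┃│  7 
                 ┃                 ┃├────
                 ┃                 ┃│  5 
                 ┃                 ┃├────
                 ┃                 ┃│  9 
++               ┃                 ┃├────
~ +++++          ┃                 ┃│ 10 
       ++++      ┃                 ┃└────
┏━━━━━━━━━━━━━━━━━━━━━━━━━━━━━━━━┓ ┃Moves
┃ FormWidget                     ┃ ┃     
┠────────────────────────────────┨ ┗━━━━━
┃> Notes:      [                ]┃       
┃  Phone:      [Bob             ]┃       
┃  Address:    [Bob             ]┃       
┃  Language:   (●) English  ( ) S┃       


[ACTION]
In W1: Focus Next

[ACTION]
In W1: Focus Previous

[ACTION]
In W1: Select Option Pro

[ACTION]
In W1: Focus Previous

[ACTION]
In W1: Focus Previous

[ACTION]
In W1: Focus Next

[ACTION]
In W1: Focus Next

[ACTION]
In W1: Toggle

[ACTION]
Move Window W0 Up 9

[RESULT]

                 ┃                 ┏━━━━━
                 ┃                 ┃ Slid
                 ┃                 ┠─────
++               ┃                 ┃┌────
~ +++++          ┃                 ┃│  7 
       ++++      ┃                 ┃├────
━━━━━━━━━━━━━━━━━┛                 ┃│  5 
                                   ┃├────
                                   ┃│  9 
                                   ┃├────
                                   ┃│ 10 
                                   ┃└────
┏━━━━━━━━━━━━━━━━━━━━━━━━━━━━━━━━┓ ┃Moves
┃ FormWidget                     ┃ ┃     
┠────────────────────────────────┨ ┗━━━━━
┃> Notes:      [                ]┃       
┃  Phone:      [Bob             ]┃       
┃  Address:    [Bob             ]┃       
┃  Language:   (●) English  ( ) S┃       


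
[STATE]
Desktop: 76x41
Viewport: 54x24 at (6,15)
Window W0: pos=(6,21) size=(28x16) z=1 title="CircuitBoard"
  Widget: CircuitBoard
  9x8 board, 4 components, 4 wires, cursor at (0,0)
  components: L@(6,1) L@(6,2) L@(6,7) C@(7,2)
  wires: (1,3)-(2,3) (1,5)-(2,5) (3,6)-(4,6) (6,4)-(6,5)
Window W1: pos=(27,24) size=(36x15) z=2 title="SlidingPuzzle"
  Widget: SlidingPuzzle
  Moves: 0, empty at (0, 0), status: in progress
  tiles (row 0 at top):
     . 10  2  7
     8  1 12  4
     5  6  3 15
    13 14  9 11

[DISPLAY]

                                                      
                                                      
                                                      
                                                      
                                                      
                                                      
┏━━━━━━━━━━━━━━━━━━━━━━━━━━┓                          
┃ CircuitBoard             ┃                          
┠──────────────────────────┨                          
┃   0 1 2 3 4 5 6 7 8┏━━━━━━━━━━━━━━━━━━━━━━━━━━━━━━━━
┃0  [.]              ┃ SlidingPuzzle                  
┃                    ┠────────────────────────────────
┃1               ·   ┃┌────┬────┬────┬────┐           
┃                │   ┃│    │ 10 │  2 │  7 │           
┃2               ·   ┃├────┼────┼────┼────┤           
┃                    ┃│  8 │  1 │ 12 │  4 │           
┃3                   ┃├────┼────┼────┼────┤           
┃                    ┃│  5 │  6 │  3 │ 15 │           
┃4                   ┃├────┼────┼────┼────┤           
┃                    ┃│ 13 │ 14 │  9 │ 11 │           
┃5                   ┃└────┴────┴────┴────┘           
┗━━━━━━━━━━━━━━━━━━━━┃Moves: 0                        
                     ┃                                
                     ┗━━━━━━━━━━━━━━━━━━━━━━━━━━━━━━━━


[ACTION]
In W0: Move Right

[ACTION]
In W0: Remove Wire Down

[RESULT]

                                                      
                                                      
                                                      
                                                      
                                                      
                                                      
┏━━━━━━━━━━━━━━━━━━━━━━━━━━┓                          
┃ CircuitBoard             ┃                          
┠──────────────────────────┨                          
┃   0 1 2 3 4 5 6 7 8┏━━━━━━━━━━━━━━━━━━━━━━━━━━━━━━━━
┃0      [.]          ┃ SlidingPuzzle                  
┃                    ┠────────────────────────────────
┃1               ·   ┃┌────┬────┬────┬────┐           
┃                │   ┃│    │ 10 │  2 │  7 │           
┃2               ·   ┃├────┼────┼────┼────┤           
┃                    ┃│  8 │  1 │ 12 │  4 │           
┃3                   ┃├────┼────┼────┼────┤           
┃                    ┃│  5 │  6 │  3 │ 15 │           
┃4                   ┃├────┼────┼────┼────┤           
┃                    ┃│ 13 │ 14 │  9 │ 11 │           
┃5                   ┃└────┴────┴────┴────┘           
┗━━━━━━━━━━━━━━━━━━━━┃Moves: 0                        
                     ┃                                
                     ┗━━━━━━━━━━━━━━━━━━━━━━━━━━━━━━━━


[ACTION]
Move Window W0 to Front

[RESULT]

                                                      
                                                      
                                                      
                                                      
                                                      
                                                      
┏━━━━━━━━━━━━━━━━━━━━━━━━━━┓                          
┃ CircuitBoard             ┃                          
┠──────────────────────────┨                          
┃   0 1 2 3 4 5 6 7 8      ┃━━━━━━━━━━━━━━━━━━━━━━━━━━
┃0      [.]                ┃ngPuzzle                  
┃                          ┃──────────────────────────
┃1               ·       · ┃────┬────┬────┐           
┃                │       │ ┃ 10 │  2 │  7 │           
┃2               ·       · ┃────┼────┼────┤           
┃                          ┃  1 │ 12 │  4 │           
┃3                         ┃────┼────┼────┤           
┃                          ┃  6 │  3 │ 15 │           
┃4                         ┃────┼────┼────┤           
┃                          ┃ 14 │  9 │ 11 │           
┃5                         ┃────┴────┴────┘           
┗━━━━━━━━━━━━━━━━━━━━━━━━━━┛ 0                        
                     ┃                                
                     ┗━━━━━━━━━━━━━━━━━━━━━━━━━━━━━━━━


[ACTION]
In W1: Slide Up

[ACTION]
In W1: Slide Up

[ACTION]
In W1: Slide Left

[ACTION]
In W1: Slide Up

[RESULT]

                                                      
                                                      
                                                      
                                                      
                                                      
                                                      
┏━━━━━━━━━━━━━━━━━━━━━━━━━━┓                          
┃ CircuitBoard             ┃                          
┠──────────────────────────┨                          
┃   0 1 2 3 4 5 6 7 8      ┃━━━━━━━━━━━━━━━━━━━━━━━━━━
┃0      [.]                ┃ngPuzzle                  
┃                          ┃──────────────────────────
┃1               ·       · ┃────┬────┬────┐           
┃                │       │ ┃ 10 │  2 │  7 │           
┃2               ·       · ┃────┼────┼────┤           
┃                          ┃  1 │ 12 │  4 │           
┃3                         ┃────┼────┼────┤           
┃                          ┃ 14 │  3 │ 15 │           
┃4                         ┃────┼────┼────┤           
┃                          ┃    │  9 │ 11 │           
┃5                         ┃────┴────┴────┘           
┗━━━━━━━━━━━━━━━━━━━━━━━━━━┛ 4                        
                     ┃                                
                     ┗━━━━━━━━━━━━━━━━━━━━━━━━━━━━━━━━
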